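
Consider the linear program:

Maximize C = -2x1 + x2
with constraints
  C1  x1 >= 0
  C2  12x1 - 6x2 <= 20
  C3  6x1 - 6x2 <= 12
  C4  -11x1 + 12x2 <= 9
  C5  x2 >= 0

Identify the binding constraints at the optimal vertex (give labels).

C1 and C4

Feasible corners and C = -2x1 + x2:
  (0, 3/4) → C = 3/4
  (0, 0) → C = 0
  (49/13, 164/39) → C = -10/3
  (5/3, 0) → C = -10/3

The maximum is at (0, 3/4). Substituting into each constraint, equality holds for C1 and C4; the remaining constraints have slack.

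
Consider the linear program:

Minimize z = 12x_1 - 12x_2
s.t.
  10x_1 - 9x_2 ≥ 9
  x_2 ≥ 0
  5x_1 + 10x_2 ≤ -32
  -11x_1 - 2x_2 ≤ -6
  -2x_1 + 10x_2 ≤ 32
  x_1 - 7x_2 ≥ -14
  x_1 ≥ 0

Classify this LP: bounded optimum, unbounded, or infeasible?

The boundaries 10x_1 - 9x_2 = 9 and x_2 = 0 meet at (9/10, 0), but that point violates 5x_1 + 10x_2 ≤ -32. Every candidate vertex is excluded by some other constraint, so the feasible region is empty.

infeasible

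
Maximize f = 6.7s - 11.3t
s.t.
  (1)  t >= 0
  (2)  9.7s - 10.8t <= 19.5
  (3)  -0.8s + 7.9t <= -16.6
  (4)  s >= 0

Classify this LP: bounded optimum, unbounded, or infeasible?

The boundaries t = 0 and 9.7s - 10.8t = 19.5 meet at (195/97, 0), but that point violates -0.8s + 7.9t ≤ -16.6. Every candidate vertex is excluded by some other constraint, so the feasible region is empty.

infeasible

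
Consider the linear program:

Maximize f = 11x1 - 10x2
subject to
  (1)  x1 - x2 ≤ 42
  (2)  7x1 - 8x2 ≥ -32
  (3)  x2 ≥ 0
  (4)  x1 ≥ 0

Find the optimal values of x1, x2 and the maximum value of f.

x1 = 368, x2 = 326, maximum f = 788

Extreme points and f = 11x1 - 10x2:
  (368, 326) → f = 788
  (42, 0) → f = 462
  (0, 4) → f = -40
  (0, 0) → f = 0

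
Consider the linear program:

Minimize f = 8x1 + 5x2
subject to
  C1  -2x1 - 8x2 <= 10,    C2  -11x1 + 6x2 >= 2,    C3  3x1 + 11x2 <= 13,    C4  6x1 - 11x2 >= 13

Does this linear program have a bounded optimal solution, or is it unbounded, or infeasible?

infeasible

The boundaries -2x1 - 8x2 = 10 and -11x1 + 6x2 = 2 meet at (-19/25, -53/50), but that point violates 6x1 - 11x2 ≥ 13. Every candidate vertex is excluded by some other constraint, so the feasible region is empty.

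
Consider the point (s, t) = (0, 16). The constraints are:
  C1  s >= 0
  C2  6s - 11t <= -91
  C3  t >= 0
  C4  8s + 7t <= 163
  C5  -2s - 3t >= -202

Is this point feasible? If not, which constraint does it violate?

feasible

C1: 0 ≥ 0 ✓
C2: -176 ≤ -91 ✓
C3: 16 ≥ 0 ✓
C4: 112 ≤ 163 ✓
C5: -48 ≥ -202 ✓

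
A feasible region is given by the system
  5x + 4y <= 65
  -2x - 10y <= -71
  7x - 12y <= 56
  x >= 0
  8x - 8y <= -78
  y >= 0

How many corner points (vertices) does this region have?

3

Intersecting each pair of boundary lines and keeping only the points that satisfy every inequality leaves:
  (0, 65/4)
  (26/9, 455/36)
  (0, 39/4)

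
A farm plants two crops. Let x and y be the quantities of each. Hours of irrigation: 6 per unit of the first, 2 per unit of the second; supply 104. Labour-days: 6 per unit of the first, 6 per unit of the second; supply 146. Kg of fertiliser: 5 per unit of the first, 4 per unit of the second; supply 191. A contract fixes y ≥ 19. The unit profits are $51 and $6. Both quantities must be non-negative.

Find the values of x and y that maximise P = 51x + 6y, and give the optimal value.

x = 16/3, y = 19, maximum P = 386

Corner points and P = 51x + 6y:
  (0, 73/3) → P = 146
  (0, 19) → P = 114
  (16/3, 19) → P = 386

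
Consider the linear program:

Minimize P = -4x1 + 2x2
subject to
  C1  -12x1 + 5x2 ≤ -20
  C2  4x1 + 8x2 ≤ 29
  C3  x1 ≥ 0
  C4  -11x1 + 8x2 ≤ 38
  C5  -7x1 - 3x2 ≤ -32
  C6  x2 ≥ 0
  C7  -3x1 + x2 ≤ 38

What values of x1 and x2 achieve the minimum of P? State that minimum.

x1 = 29/4, x2 = 0, minimum P = -29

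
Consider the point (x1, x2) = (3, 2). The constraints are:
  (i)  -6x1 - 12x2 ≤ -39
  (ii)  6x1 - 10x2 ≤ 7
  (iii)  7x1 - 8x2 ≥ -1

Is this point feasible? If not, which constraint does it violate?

feasible

(i): -42 ≤ -39 ✓
(ii): -2 ≤ 7 ✓
(iii): 5 ≥ -1 ✓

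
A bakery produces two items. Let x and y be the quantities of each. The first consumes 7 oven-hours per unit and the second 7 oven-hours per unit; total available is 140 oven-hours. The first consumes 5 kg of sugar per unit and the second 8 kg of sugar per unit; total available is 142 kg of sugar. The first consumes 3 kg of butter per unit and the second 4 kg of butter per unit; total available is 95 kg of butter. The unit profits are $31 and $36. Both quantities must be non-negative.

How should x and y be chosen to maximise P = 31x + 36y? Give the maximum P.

Feasible corners and P = 31x + 36y:
  (0, 0) → P = 0
  (0, 71/4) → P = 639
  (20, 0) → P = 620
  (6, 14) → P = 690

x = 6, y = 14, maximum P = 690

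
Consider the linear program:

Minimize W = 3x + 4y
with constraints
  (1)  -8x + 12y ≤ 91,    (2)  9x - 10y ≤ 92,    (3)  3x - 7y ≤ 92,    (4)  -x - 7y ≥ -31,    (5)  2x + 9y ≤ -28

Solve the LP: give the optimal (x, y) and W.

x = -1741/20, y = -1009/20, minimum W = -9259/20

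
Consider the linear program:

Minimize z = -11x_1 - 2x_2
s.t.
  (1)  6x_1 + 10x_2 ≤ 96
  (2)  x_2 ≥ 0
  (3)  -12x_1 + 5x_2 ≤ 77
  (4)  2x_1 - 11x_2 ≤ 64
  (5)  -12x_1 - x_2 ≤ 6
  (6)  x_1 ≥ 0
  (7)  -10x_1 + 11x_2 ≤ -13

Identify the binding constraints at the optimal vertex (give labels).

Corner points and z = -11x_1 - 2x_2:
  (16, 0) → z = -176
  (593/83, 441/83) → z = -7405/83
  (13/10, 0) → z = -143/10

The minimum is at (16, 0). Substituting into each constraint, equality holds for (1) and (2); the remaining constraints have slack.

(1) and (2)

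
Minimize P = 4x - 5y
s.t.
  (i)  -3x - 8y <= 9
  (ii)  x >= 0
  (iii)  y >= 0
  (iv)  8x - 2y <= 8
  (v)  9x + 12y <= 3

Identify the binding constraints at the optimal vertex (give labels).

(ii) and (v)

Extreme points and P = 4x - 5y:
  (0, 0) → P = 0
  (0, 1/4) → P = -5/4
  (1/3, 0) → P = 4/3

The minimum is at (0, 1/4). Substituting into each constraint, equality holds for (ii) and (v); the remaining constraints have slack.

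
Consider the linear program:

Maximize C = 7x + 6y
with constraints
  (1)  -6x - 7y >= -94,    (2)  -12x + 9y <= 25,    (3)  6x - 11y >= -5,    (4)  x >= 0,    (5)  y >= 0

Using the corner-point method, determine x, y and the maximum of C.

x = 47/3, y = 0, maximum C = 329/3

Corner points and C = 7x + 6y:
  (37/4, 11/2) → C = 391/4
  (47/3, 0) → C = 329/3
  (0, 5/11) → C = 30/11
  (0, 0) → C = 0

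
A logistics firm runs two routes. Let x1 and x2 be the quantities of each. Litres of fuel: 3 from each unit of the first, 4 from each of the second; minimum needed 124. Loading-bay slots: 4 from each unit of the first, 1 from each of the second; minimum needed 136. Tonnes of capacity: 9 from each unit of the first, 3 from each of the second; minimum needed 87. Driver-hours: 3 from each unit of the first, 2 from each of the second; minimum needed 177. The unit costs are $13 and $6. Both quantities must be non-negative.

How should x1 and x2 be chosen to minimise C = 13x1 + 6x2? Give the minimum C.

x1 = 19, x2 = 60, minimum C = 607

Feasible corners and C = 13x1 + 6x2:
  (0, 136) → C = 816
  (59, 0) → C = 767
  (19, 60) → C = 607
The feasible region is unbounded (it extends along (0, 1), (1, 0)), but C strictly increases along every unbounded feasible direction, so there is no improving ray and the minimum is attained at a vertex.

The optimum lies where 4x1 + x2 = 136 and 3x1 + 2x2 = 177.
Solving simultaneously gives x1 = 19, x2 = 60.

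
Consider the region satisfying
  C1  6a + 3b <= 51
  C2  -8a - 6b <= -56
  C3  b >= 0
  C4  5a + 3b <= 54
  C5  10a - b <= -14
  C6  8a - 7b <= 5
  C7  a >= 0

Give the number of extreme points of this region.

Pairwise boundary intersections that survive every other constraint:
  (1/4, 33/2)
  (0, 17)
  (0, 14)

3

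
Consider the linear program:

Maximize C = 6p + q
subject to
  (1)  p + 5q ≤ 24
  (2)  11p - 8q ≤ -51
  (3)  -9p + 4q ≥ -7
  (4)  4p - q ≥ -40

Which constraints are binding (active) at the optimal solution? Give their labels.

Feasible corners and C = 6p + q:
  (-1, 5) → C = -1
  (-176/21, 136/21) → C = -920/21
  (-269/21, -236/21) → C = -1850/21

The maximum is at (-1, 5). Substituting into each constraint, equality holds for (1) and (2); the remaining constraints have slack.

(1) and (2)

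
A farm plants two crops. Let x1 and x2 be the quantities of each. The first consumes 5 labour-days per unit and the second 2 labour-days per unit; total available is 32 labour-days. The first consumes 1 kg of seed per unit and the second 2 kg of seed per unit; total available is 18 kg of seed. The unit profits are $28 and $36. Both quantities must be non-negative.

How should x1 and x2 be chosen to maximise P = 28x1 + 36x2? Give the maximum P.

Corner points and P = 28x1 + 36x2:
  (0, 0) → P = 0
  (0, 9) → P = 324
  (32/5, 0) → P = 896/5
  (7/2, 29/4) → P = 359

The optimum lies where 5x1 + 2x2 = 32 and x1 + 2x2 = 18.
Solving simultaneously gives x1 = 7/2, x2 = 29/4.

x1 = 7/2, x2 = 29/4, maximum P = 359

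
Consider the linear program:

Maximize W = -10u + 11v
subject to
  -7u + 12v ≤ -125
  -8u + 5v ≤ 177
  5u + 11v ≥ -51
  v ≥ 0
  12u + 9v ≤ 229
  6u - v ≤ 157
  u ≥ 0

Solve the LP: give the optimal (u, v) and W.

Feasible corners and W = -10u + 11v:
  (125/7, 0) → W = -1250/7
  (1291/69, 103/207) → W = -37597/207
  (229/12, 0) → W = -1145/6

The optimum lies where -7u + 12v = -125 and v = 0.
Solving simultaneously gives u = 125/7, v = 0.

u = 125/7, v = 0, maximum W = -1250/7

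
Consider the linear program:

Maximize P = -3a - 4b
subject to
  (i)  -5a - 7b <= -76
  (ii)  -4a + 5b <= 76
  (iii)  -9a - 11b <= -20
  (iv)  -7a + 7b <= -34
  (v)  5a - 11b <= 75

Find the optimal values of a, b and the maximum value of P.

Feasible corners and P = -3a - 4b:
  (55/6, 181/42) → P = -1879/42
  (1361/90, 1/18) → P = -4103/90
  (702/7, 668/7) → P = -4778/7
The feasible region is unbounded (it extends along (5, 4), (11, 5)), but P strictly decreases along every unbounded feasible direction, so there is no improving ray and the maximum is attained at a vertex.

The binding constraints are -5a - 7b = -76 and -7a + 7b = -34.
Solving simultaneously gives a = 55/6, b = 181/42.

a = 55/6, b = 181/42, maximum P = -1879/42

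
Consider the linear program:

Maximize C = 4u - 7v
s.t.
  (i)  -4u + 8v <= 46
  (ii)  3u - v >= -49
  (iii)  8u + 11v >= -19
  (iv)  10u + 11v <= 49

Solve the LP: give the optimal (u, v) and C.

Corner points and C = 4u - 7v:
  (-329/54, 73/27) → C = -1169/27
  (-57/62, 164/31) → C = -1262/31
  (34, -291/11) → C = 3533/11

The binding constraints are 8u + 11v = -19 and 10u + 11v = 49.
Solving simultaneously gives u = 34, v = -291/11.

u = 34, v = -291/11, maximum C = 3533/11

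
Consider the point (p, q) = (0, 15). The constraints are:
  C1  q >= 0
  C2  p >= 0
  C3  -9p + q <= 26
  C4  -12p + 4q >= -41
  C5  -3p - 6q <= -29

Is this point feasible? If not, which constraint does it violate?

C1: 15 ≥ 0 ✓
C2: 0 ≥ 0 ✓
C3: 15 ≤ 26 ✓
C4: 60 ≥ -41 ✓
C5: -90 ≤ -29 ✓

feasible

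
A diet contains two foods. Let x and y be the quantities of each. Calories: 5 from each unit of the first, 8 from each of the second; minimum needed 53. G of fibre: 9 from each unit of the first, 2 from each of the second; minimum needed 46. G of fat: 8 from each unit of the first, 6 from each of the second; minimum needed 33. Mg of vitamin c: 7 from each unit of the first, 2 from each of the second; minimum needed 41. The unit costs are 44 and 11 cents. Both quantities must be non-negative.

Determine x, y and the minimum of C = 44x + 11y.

x = 5/2, y = 47/4, minimum C = 957/4

Vertices and C = 44x + 11y:
  (0, 23) → C = 253
  (53/5, 0) → C = 2332/5
  (111/23, 83/23) → C = 5797/23
  (5/2, 47/4) → C = 957/4
The feasible region is unbounded (it extends along (0, 1), (1, 0)), but C strictly increases along every unbounded feasible direction, so there is no improving ray and the minimum is attained at a vertex.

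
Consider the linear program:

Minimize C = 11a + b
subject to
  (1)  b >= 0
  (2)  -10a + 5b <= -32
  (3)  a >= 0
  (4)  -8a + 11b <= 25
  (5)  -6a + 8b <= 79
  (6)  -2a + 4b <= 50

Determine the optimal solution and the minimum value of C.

a = 16/5, b = 0, minimum C = 176/5

Vertices and C = 11a + b:
  (16/5, 0) → C = 176/5
  (477/70, 253/35) → C = 5753/70
  (45, 35) → C = 530
The feasible region is unbounded (it extends along (2, 1), (1, 0)), but C strictly increases along every unbounded feasible direction, so there is no improving ray and the minimum is attained at a vertex.

The optimum lies where b = 0 and -10a + 5b = -32.
Solving simultaneously gives a = 16/5, b = 0.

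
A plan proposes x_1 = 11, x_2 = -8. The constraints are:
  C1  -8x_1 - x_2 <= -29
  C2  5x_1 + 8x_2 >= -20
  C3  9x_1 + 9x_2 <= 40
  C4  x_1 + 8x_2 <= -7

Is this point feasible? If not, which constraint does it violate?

feasible

C1: -80 ≤ -29 ✓
C2: -9 ≥ -20 ✓
C3: 27 ≤ 40 ✓
C4: -53 ≤ -7 ✓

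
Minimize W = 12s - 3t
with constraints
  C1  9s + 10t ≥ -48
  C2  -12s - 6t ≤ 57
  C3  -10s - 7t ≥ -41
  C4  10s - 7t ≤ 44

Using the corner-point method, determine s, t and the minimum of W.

s = -215/8, t = 177/4, minimum W = -1821/4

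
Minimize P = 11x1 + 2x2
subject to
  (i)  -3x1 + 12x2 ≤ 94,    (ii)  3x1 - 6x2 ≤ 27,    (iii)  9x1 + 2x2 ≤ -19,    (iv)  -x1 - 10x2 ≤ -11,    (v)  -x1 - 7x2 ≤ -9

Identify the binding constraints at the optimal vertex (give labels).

Extreme points and P = 11x1 + 2x2:
  (-208/57, 263/38) → P = -1499/57
  (-50/3, 11/3) → P = -176
  (-151/61, 100/61) → P = -1461/61

The minimum is at (-50/3, 11/3). Substituting into each constraint, equality holds for (i) and (v); the remaining constraints have slack.

(i) and (v)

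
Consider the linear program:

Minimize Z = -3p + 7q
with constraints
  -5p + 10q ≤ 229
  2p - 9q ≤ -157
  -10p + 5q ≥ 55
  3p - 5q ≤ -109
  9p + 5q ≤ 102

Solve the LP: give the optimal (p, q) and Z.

Extreme points and Z = -3p + 7q:
  (-491/25, 327/25) → Z = 3762/25
  (-25/23, 2571/115) → Z = 18372/115
  (-196/17, 253/17) → Z = 2359/17
  (-7/12, 429/20) → Z = 1519/10

p = -196/17, q = 253/17, minimum Z = 2359/17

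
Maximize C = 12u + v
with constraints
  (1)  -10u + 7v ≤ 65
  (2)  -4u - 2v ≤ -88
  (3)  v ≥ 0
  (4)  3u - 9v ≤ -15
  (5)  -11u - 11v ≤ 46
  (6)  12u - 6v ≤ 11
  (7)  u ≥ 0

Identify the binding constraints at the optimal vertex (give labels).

(1) and (6)

Feasible corners and C = 12u + v:
  (81/8, 95/4) → C = 581/4
  (467/24, 445/12) → C = 3247/12
  (275/24, 253/12) → C = 1903/12

The maximum is at (467/24, 445/12). Substituting into each constraint, equality holds for (1) and (6); the remaining constraints have slack.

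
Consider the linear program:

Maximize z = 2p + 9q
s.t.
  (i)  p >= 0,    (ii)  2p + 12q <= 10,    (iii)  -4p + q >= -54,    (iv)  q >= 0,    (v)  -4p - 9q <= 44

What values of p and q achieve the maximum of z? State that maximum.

p = 5, q = 0, maximum z = 10

Corner points and z = 2p + 9q:
  (0, 5/6) → z = 15/2
  (0, 0) → z = 0
  (5, 0) → z = 10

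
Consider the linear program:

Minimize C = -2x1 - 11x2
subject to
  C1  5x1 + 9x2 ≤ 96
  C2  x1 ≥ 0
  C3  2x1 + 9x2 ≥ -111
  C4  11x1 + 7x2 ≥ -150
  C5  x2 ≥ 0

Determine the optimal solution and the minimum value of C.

x1 = 0, x2 = 32/3, minimum C = -352/3

Vertices and C = -2x1 - 11x2:
  (0, 32/3) → C = -352/3
  (96/5, 0) → C = -192/5
  (0, 0) → C = 0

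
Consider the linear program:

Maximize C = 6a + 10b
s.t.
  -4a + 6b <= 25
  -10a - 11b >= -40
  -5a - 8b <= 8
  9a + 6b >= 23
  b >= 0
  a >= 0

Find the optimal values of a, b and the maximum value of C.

a = 1/3, b = 10/3, maximum C = 106/3

Vertices and C = 6a + 10b:
  (1/3, 10/3) → C = 106/3
  (4, 0) → C = 24
  (23/9, 0) → C = 46/3

The optimum lies where -10a - 11b = -40 and 9a + 6b = 23.
Solving simultaneously gives a = 1/3, b = 10/3.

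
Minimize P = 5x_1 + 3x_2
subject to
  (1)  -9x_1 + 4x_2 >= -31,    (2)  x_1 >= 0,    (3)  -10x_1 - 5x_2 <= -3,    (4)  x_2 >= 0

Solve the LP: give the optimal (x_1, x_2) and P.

x_1 = 3/10, x_2 = 0, minimum P = 3/2

The feasible region is unbounded (it extends along (0, 1), (4, 9)), but P strictly increases along every unbounded feasible direction, so there is no improving ray and the minimum is attained at a vertex.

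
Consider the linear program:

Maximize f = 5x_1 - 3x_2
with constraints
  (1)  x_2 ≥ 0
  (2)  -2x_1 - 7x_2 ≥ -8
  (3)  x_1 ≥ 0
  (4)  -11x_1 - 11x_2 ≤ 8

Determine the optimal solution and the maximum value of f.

x_1 = 4, x_2 = 0, maximum f = 20

Extreme points and f = 5x_1 - 3x_2:
  (4, 0) → f = 20
  (0, 0) → f = 0
  (0, 8/7) → f = -24/7

At the optimal vertex, x_2 = 0 and -2x_1 - 7x_2 = -8.
Solving simultaneously gives x_1 = 4, x_2 = 0.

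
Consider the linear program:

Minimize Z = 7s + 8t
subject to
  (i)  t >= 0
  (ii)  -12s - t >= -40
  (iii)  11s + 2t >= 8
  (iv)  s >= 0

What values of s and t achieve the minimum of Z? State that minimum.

s = 8/11, t = 0, minimum Z = 56/11

Feasible corners and Z = 7s + 8t:
  (10/3, 0) → Z = 70/3
  (8/11, 0) → Z = 56/11
  (0, 40) → Z = 320
  (0, 4) → Z = 32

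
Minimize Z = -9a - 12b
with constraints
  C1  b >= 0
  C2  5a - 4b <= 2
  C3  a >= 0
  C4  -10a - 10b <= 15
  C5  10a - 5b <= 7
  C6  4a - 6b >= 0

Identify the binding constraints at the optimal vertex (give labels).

C2 and C6

Corner points and Z = -9a - 12b:
  (2/5, 0) → Z = -18/5
  (0, 0) → Z = 0
  (6/7, 4/7) → Z = -102/7

The minimum is at (6/7, 4/7). Substituting into each constraint, equality holds for C2 and C6; the remaining constraints have slack.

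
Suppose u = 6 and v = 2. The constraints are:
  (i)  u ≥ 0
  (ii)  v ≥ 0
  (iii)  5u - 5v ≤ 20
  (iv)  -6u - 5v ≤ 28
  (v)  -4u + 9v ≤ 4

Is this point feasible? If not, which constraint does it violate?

feasible

(i): 6 ≥ 0 ✓
(ii): 2 ≥ 0 ✓
(iii): 20 ≤ 20 ✓
(iv): -46 ≤ 28 ✓
(v): -6 ≤ 4 ✓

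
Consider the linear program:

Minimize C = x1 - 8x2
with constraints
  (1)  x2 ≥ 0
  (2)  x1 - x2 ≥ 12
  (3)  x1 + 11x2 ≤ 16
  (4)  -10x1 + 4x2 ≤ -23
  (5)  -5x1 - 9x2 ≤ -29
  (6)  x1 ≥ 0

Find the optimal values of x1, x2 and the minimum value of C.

x1 = 37/3, x2 = 1/3, minimum C = 29/3

Corner points and C = x1 - 8x2:
  (12, 0) → C = 12
  (16, 0) → C = 16
  (37/3, 1/3) → C = 29/3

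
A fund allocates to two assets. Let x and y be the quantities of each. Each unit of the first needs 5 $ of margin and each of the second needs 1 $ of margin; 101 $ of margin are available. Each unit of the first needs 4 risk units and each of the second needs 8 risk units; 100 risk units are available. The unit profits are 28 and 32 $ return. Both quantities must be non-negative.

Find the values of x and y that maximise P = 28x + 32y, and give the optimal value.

Vertices and P = 28x + 32y:
  (0, 0) → P = 0
  (0, 25/2) → P = 400
  (101/5, 0) → P = 2828/5
  (59/3, 8/3) → P = 636

The optimum lies where 5x + y = 101 and 4x + 8y = 100.
Solving simultaneously gives x = 59/3, y = 8/3.

x = 59/3, y = 8/3, maximum P = 636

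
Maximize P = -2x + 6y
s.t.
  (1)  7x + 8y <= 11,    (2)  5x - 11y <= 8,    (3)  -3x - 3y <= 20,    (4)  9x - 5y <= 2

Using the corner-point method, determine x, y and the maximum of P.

x = -193/3, y = 173/3, maximum P = 1424/3

Vertices and P = -2x + 6y:
  (-193/3, 173/3) → P = 1424/3
  (71/107, 85/107) → P = 368/107
  (-49/12, -31/12) → P = -22/3
  (-9/37, -31/37) → P = -168/37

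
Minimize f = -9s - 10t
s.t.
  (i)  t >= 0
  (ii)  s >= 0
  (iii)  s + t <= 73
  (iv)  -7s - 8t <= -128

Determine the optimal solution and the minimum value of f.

s = 0, t = 73, minimum f = -730

Vertices and f = -9s - 10t:
  (73, 0) → f = -657
  (128/7, 0) → f = -1152/7
  (0, 73) → f = -730
  (0, 16) → f = -160

At the optimal vertex, s = 0 and s + t = 73.
Solving simultaneously gives s = 0, t = 73.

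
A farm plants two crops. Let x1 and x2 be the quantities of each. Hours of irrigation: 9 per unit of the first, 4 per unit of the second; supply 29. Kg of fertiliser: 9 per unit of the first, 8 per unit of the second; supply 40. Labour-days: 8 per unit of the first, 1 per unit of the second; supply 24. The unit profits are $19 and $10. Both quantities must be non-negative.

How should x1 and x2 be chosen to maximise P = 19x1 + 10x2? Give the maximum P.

x1 = 2, x2 = 11/4, maximum P = 131/2

Vertices and P = 19x1 + 10x2:
  (0, 0) → P = 0
  (0, 5) → P = 50
  (3, 0) → P = 57
  (2, 11/4) → P = 131/2
  (67/23, 16/23) → P = 1433/23

The binding constraints are 9x1 + 4x2 = 29 and 9x1 + 8x2 = 40.
Solving simultaneously gives x1 = 2, x2 = 11/4.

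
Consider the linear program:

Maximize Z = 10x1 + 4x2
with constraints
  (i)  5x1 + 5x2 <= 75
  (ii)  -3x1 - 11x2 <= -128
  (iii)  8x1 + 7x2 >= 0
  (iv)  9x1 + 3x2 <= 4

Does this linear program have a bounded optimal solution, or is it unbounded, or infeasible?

bounded optimum

Feasible corners and Z = 10x1 + 4x2:
  (-105, 120) → Z = -570
  (-41/6, 131/6) → Z = 19
  (-896/67, 1024/67) → Z = -4864/67
  (-34/9, 38/3) → Z = 116/9
The feasible region has finitely many vertices and no improving ray; the maximum is 19 at (-41/6, 131/6).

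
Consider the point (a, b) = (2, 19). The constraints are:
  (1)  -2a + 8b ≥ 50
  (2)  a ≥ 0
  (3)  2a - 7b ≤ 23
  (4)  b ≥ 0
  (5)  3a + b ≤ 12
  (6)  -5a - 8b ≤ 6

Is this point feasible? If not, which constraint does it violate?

Constraint (5): 3a + b = 25, which is not ≤ 12. All other constraints are satisfied.

not feasible — violates (5)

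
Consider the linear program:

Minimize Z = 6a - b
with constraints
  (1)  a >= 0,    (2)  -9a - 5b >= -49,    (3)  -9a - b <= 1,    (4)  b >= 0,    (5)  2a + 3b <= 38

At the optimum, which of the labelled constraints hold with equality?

Extreme points and Z = 6a - b:
  (0, 49/5) → Z = -49/5
  (0, 0) → Z = 0
  (49/9, 0) → Z = 98/3

The minimum is at (0, 49/5). Substituting into each constraint, equality holds for (1) and (2); the remaining constraints have slack.

(1) and (2)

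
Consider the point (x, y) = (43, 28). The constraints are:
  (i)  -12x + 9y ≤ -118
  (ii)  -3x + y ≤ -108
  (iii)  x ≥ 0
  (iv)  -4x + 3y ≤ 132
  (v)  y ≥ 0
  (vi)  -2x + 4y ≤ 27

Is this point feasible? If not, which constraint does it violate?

not feasible — violates (ii)

Constraint (ii): -3x + y = -101, which is not ≤ -108. All other constraints are satisfied.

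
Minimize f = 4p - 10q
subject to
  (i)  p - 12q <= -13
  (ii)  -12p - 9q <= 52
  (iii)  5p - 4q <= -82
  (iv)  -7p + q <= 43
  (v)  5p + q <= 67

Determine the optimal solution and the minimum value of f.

p = 2, q = 57, minimum f = -562

Extreme points and f = 4p - 10q:
  (-90/23, 359/23) → f = -3950/23
  (186/25, 149/5) → f = -6706/25
  (2, 57) → f = -562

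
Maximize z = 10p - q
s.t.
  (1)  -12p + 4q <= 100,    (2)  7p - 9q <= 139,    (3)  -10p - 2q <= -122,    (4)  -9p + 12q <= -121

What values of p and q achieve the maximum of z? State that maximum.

Extreme points and z = 10p - q:
  (172/13, -67/13) → z = 1787/13
  (193, 404/3) → z = 5386/3
  (853/69, -56/69) → z = 2862/23

p = 193, q = 404/3, maximum z = 5386/3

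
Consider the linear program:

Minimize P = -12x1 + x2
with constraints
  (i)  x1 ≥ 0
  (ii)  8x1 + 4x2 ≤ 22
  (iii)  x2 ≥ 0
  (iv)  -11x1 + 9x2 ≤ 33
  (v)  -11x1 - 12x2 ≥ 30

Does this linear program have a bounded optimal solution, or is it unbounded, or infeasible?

The boundaries x1 = 0 and x2 = 0 meet at (0, 0), but that point violates -11x1 - 12x2 ≥ 30. Every candidate vertex is excluded by some other constraint, so the feasible region is empty.

infeasible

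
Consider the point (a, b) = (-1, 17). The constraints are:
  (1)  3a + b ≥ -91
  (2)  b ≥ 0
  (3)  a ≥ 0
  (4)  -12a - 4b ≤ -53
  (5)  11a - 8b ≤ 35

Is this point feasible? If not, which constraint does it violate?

not feasible — violates (3)

Constraint (3): a = -1, which is not ≥ 0. All other constraints are satisfied.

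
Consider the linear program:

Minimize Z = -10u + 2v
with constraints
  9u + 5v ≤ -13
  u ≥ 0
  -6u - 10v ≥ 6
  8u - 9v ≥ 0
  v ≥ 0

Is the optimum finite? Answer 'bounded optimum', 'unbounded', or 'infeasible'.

The boundaries 9u + 5v = -13 and u = 0 meet at (0, -13/5), but that point violates v ≥ 0. Every candidate vertex is excluded by some other constraint, so the feasible region is empty.

infeasible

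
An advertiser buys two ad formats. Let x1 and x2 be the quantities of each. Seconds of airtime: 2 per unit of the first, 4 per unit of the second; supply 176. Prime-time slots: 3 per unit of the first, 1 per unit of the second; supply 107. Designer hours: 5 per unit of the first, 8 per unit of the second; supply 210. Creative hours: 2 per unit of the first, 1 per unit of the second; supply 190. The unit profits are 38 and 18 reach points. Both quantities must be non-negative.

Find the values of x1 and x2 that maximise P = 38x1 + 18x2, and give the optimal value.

Vertices and P = 38x1 + 18x2:
  (0, 0) → P = 0
  (0, 105/4) → P = 945/2
  (107/3, 0) → P = 4066/3
  (34, 5) → P = 1382

x1 = 34, x2 = 5, maximum P = 1382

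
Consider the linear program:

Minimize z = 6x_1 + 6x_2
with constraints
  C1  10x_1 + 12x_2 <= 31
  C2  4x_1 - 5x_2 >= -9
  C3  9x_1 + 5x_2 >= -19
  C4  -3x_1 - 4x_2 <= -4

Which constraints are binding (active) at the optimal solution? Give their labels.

Vertices and z = 6x_1 + 6x_2:
  (47/98, 107/49) → z = 783/49
  (19, -53/4) → z = 69/2
  (-16/31, 43/31) → z = 162/31

The minimum is at (-16/31, 43/31). Substituting into each constraint, equality holds for C2 and C4; the remaining constraints have slack.

C2 and C4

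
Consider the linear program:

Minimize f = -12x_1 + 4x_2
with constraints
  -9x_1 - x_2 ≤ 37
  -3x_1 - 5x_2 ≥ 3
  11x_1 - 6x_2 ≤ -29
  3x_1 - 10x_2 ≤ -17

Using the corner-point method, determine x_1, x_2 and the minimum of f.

x_1 = -23/9, x_2 = 14/15, minimum f = 172/5

The optimum lies where -3x_1 - 5x_2 = 3 and 3x_1 - 10x_2 = -17.
Solving simultaneously gives x_1 = -23/9, x_2 = 14/15.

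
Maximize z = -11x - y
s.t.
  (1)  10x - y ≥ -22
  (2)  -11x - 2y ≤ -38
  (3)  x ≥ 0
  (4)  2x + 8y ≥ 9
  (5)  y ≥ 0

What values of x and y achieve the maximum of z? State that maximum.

Vertices and z = -11x - y:
  (0, 22) → z = -22
  (0, 19) → z = -19
  (143/42, 23/84) → z = -3169/84
  (9/2, 0) → z = -99/2
The feasible region is unbounded (it extends along (1, 10), (1, 0)), but z strictly decreases along every unbounded feasible direction, so there is no improving ray and the maximum is attained at a vertex.

x = 0, y = 19, maximum z = -19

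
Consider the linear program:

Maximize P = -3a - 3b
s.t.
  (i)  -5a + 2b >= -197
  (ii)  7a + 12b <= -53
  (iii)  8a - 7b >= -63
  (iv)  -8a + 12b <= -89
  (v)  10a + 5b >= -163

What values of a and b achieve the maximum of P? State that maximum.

Extreme points and P = -3a - 3b:
  (1129/37, -822/37) → P = -921/37
  (659/45, -557/9) → P = 2126/15
  (12/5, -349/60) → P = 41/4
  (-1511/160, -1097/80) → P = 2223/32

The binding constraints are -5a + 2b = -197 and 10a + 5b = -163.
Solving simultaneously gives a = 659/45, b = -557/9.

a = 659/45, b = -557/9, maximum P = 2126/15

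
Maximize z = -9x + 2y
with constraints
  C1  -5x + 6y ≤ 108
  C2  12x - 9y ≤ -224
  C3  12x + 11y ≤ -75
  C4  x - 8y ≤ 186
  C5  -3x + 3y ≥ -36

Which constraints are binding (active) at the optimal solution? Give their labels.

Extreme points and z = -9x + 2y:
  (-124/9, 176/27) → z = 3700/27
  (-990/17, -519/17) → z = 7872/17
  (-3466/87, -2456/87) → z = 26282/87

The maximum is at (-990/17, -519/17). Substituting into each constraint, equality holds for C1 and C4; the remaining constraints have slack.

C1 and C4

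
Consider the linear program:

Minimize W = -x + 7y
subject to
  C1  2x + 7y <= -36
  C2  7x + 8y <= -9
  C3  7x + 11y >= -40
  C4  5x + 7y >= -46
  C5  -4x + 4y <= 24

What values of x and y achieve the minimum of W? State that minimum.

x = 221/21, y = -31/3, minimum W = -580/7

Feasible corners and W = -x + 7y:
  (75/11, -78/11) → W = -621/11
  (116/27, -172/27) → W = -440/9
  (221/21, -31/3) → W = -580/7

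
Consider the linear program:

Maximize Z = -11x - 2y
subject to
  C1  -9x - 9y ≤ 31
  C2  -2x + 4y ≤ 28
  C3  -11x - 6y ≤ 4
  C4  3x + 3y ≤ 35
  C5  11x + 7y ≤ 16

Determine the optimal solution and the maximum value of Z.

Vertices and Z = -11x - 2y:
  (10/3, -61/9) → Z = -208/9
  (361/36, -485/36) → Z = -3001/36
  (-23/7, 75/14) → Z = 178/7
  (-66/29, 170/29) → Z = 386/29

The binding constraints are -2x + 4y = 28 and -11x - 6y = 4.
Solving simultaneously gives x = -23/7, y = 75/14.

x = -23/7, y = 75/14, maximum Z = 178/7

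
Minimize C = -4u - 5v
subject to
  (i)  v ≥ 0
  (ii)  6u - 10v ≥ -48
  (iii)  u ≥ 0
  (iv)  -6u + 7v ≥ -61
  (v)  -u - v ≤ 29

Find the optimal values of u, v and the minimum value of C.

Vertices and C = -4u - 5v:
  (0, 0) → C = 0
  (61/6, 0) → C = -122/3
  (0, 24/5) → C = -24
  (473/9, 109/3) → C = -3527/9

The binding constraints are 6u - 10v = -48 and -6u + 7v = -61.
Solving simultaneously gives u = 473/9, v = 109/3.

u = 473/9, v = 109/3, minimum C = -3527/9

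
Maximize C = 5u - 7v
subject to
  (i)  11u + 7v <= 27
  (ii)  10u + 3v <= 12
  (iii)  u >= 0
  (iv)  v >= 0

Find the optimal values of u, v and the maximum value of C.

u = 6/5, v = 0, maximum C = 6

At the optimal vertex, 10u + 3v = 12 and v = 0.
Solving simultaneously gives u = 6/5, v = 0.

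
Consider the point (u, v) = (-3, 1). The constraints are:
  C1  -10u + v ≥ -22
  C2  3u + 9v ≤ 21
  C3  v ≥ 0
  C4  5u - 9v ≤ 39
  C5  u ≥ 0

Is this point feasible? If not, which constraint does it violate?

Constraint C5: u = -3, which is not ≥ 0. All other constraints are satisfied.

not feasible — violates C5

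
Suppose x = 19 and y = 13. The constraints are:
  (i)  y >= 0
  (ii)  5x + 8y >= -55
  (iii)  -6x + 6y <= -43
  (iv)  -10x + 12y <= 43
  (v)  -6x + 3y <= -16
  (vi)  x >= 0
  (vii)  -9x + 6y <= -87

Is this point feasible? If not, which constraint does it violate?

not feasible — violates (iii)

Constraint (iii): -6x + 6y = -36, which is not ≤ -43. All other constraints are satisfied.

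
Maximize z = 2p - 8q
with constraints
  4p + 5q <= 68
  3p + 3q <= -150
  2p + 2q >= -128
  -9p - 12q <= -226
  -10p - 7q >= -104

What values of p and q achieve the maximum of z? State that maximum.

Corner points and z = 2p - 8q:
  (-318, 268) → z = -2780
  (-388, 324) → z = -3368
  (-826/3, 676/3) → z = -7060/3
  (-994/3, 802/3) → z = -8404/3

p = -826/3, q = 676/3, maximum z = -7060/3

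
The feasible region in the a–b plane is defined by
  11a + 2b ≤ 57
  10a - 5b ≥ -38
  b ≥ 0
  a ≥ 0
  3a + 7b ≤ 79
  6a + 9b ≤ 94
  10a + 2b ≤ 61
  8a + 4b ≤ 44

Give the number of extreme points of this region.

5

Of the 28 pairwise boundary intersections, those satisfying every inequality are:
  (57/11, 0)
  (5, 1)
  (0, 38/5)
  (17/20, 93/10)
  (0, 0)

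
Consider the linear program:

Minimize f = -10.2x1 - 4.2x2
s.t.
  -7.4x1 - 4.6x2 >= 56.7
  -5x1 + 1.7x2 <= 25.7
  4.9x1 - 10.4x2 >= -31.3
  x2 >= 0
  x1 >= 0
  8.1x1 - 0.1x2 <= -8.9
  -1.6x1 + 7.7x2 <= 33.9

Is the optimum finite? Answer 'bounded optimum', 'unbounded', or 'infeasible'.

infeasible

The boundaries 8.1x1 - 0.1x2 = -8.9 and -1.6x1 + 7.7x2 = 33.9 meet at (-6514/6221, 26035/6221), but that point violates -7.4x1 - 4.6x2 ≥ 56.7. Every candidate vertex is excluded by some other constraint, so the feasible region is empty.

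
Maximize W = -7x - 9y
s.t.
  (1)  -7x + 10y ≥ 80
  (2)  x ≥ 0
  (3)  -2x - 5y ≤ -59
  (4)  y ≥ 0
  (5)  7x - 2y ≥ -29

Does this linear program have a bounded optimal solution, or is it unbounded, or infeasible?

Vertices and W = -7x - 9y:
  (38/11, 573/55) → W = -6487/55
  (0, 59/5) → W = -531/5
  (0, 29/2) → W = -261/2
The feasible region has finitely many vertices and no improving ray; the maximum is -531/5 at (0, 59/5).

bounded optimum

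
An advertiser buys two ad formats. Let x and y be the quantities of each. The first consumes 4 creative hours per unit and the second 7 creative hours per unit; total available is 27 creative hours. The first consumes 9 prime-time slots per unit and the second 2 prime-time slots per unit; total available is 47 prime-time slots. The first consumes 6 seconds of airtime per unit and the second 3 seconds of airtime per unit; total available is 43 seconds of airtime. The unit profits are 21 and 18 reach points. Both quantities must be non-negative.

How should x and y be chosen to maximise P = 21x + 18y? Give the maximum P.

x = 5, y = 1, maximum P = 123

Corner points and P = 21x + 18y:
  (0, 0) → P = 0
  (0, 27/7) → P = 486/7
  (47/9, 0) → P = 329/3
  (5, 1) → P = 123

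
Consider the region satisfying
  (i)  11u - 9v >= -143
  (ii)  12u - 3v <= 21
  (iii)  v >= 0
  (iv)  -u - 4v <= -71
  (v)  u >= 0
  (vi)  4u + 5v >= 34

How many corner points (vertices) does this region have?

The feasible vertices (each the meet of two boundaries and inside every other half-plane) are:
  (206/25, 649/25)
  (67/53, 924/53)
  (99/17, 277/17)

3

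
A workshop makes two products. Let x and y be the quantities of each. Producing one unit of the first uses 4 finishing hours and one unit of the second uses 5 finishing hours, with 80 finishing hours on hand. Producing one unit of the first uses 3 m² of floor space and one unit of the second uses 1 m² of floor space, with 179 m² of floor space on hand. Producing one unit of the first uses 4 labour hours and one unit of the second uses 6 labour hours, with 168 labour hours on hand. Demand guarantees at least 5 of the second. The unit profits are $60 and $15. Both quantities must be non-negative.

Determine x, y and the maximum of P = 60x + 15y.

Feasible corners and P = 60x + 15y:
  (0, 16) → P = 240
  (0, 5) → P = 75
  (55/4, 5) → P = 900

The binding constraints are 4x + 5y = 80 and y = 5.
Solving simultaneously gives x = 55/4, y = 5.

x = 55/4, y = 5, maximum P = 900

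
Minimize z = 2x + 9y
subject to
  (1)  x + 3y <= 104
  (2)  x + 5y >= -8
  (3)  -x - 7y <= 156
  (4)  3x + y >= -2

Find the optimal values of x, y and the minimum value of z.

x = -1/7, y = -11/7, minimum z = -101/7

Feasible corners and z = 2x + 9y:
  (272, -56) → z = 40
  (-55/4, 157/4) → z = 1303/4
  (-1/7, -11/7) → z = -101/7

The optimum lies where x + 5y = -8 and 3x + y = -2.
Solving simultaneously gives x = -1/7, y = -11/7.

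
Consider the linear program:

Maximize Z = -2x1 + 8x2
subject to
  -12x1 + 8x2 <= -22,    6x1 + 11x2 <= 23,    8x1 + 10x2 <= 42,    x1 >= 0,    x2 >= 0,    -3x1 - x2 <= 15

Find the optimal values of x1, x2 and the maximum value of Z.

Vertices and Z = -2x1 + 8x2:
  (71/30, 4/5) → Z = 5/3
  (11/6, 0) → Z = -11/3
  (23/6, 0) → Z = -23/3

The binding constraints are -12x1 + 8x2 = -22 and 6x1 + 11x2 = 23.
Solving simultaneously gives x1 = 71/30, x2 = 4/5.

x1 = 71/30, x2 = 4/5, maximum Z = 5/3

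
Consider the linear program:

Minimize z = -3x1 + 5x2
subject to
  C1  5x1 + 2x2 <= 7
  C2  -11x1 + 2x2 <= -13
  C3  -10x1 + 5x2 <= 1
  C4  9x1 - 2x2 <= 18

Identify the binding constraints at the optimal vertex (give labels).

C2 and C4

Vertices and z = -3x1 + 5x2:
  (5/4, 3/8) → z = -15/8
  (25/14, -27/28) → z = -285/28
  (-5/2, -81/4) → z = -375/4

The minimum is at (-5/2, -81/4). Substituting into each constraint, equality holds for C2 and C4; the remaining constraints have slack.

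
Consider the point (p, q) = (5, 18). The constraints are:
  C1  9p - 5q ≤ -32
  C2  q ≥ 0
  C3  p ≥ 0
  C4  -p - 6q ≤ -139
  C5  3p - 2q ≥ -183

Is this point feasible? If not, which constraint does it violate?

Constraint C4: -p - 6q = -113, which is not ≤ -139. All other constraints are satisfied.

not feasible — violates C4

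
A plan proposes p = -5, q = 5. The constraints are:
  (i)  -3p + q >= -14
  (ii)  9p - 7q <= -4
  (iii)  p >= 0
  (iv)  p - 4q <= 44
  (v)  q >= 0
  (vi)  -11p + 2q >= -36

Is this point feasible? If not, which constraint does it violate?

Constraint (iii): p = -5, which is not ≥ 0. All other constraints are satisfied.

not feasible — violates (iii)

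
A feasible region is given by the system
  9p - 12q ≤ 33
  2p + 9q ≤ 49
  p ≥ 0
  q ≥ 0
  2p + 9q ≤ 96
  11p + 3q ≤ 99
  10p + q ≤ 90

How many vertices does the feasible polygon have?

The feasible vertices (each the meet of two boundaries and inside every other half-plane) are:
  (11/3, 0)
  (429/53, 176/53)
  (0, 49/9)
  (8, 11/3)
  (0, 0)

5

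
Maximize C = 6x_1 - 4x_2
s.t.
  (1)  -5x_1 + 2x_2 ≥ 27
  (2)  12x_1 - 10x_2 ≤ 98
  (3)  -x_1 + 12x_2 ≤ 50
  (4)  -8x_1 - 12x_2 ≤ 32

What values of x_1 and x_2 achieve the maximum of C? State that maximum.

x_1 = -97/19, x_2 = 14/19, maximum C = -638/19

Feasible corners and C = 6x_1 - 4x_2:
  (-112/29, 223/58) → C = -1118/29
  (-97/19, 14/19) → C = -638/19
  (-82/9, 92/27) → C = -1844/27

At the optimal vertex, -5x_1 + 2x_2 = 27 and -8x_1 - 12x_2 = 32.
Solving simultaneously gives x_1 = -97/19, x_2 = 14/19.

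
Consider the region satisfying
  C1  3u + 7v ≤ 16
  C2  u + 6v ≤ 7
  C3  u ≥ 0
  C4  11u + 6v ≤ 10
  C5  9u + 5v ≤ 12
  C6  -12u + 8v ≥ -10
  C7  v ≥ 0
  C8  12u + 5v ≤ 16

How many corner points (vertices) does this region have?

5

Pairwise boundary intersections that survive every other constraint:
  (0, 7/6)
  (3/10, 67/60)
  (0, 0)
  (7/8, 1/16)
  (5/6, 0)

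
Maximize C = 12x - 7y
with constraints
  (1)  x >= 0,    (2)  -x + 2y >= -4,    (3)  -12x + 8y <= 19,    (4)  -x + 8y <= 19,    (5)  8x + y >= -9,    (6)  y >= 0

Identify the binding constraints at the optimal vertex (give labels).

(2) and (4)

Feasible corners and C = 12x - 7y:
  (0, 19/8) → C = -133/8
  (0, 0) → C = 0
  (35/3, 23/6) → C = 679/6
  (4, 0) → C = 48

The maximum is at (35/3, 23/6). Substituting into each constraint, equality holds for (2) and (4); the remaining constraints have slack.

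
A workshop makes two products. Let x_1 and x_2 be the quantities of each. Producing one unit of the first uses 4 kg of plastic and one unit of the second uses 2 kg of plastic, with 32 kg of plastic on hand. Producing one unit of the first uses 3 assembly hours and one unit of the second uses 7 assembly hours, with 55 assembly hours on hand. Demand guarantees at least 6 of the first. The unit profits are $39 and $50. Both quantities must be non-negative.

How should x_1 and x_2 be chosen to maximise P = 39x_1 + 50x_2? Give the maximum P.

x_1 = 6, x_2 = 4, maximum P = 434

Corner points and P = 39x_1 + 50x_2:
  (8, 0) → P = 312
  (6, 0) → P = 234
  (6, 4) → P = 434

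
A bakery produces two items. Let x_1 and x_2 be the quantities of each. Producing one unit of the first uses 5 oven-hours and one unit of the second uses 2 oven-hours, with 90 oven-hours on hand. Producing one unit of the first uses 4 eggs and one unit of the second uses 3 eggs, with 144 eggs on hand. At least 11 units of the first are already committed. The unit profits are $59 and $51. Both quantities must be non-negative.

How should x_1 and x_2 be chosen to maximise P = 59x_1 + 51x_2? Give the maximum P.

x_1 = 11, x_2 = 35/2, maximum P = 3083/2

Vertices and P = 59x_1 + 51x_2:
  (18, 0) → P = 1062
  (11, 0) → P = 649
  (11, 35/2) → P = 3083/2

The binding constraints are 5x_1 + 2x_2 = 90 and x_1 = 11.
Solving simultaneously gives x_1 = 11, x_2 = 35/2.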